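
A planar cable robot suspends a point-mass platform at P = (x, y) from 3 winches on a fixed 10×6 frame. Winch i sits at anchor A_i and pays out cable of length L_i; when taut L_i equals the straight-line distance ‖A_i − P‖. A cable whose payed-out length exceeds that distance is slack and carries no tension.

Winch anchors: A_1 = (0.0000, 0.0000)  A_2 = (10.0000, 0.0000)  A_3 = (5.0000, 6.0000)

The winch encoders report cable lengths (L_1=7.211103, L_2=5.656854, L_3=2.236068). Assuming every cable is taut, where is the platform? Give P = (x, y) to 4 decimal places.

(6.0000, 4.0000)

circle eqns → linear via eq_j − eq_1; set c_j = A_j·A_j − L_j²
c_1 = 0.0000+0.0000−52.0000 = -52.0000
-20.0000·x + 0.0000·y = c_1−c_2 = -120.0000
-10.0000·x − 12.0000·y = c_1−c_3 = -108.0000
solve first two rows → x=6.0000, y=4.0000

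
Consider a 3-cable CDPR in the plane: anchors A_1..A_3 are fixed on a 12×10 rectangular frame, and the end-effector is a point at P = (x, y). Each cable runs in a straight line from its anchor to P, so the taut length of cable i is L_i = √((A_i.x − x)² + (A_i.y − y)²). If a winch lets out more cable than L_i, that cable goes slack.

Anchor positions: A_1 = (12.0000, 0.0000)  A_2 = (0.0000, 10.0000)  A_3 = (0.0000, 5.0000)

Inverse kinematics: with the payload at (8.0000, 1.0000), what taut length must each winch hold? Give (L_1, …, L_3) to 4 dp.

L_1 = √((12.0000−8.0000)² + (0.0000−1.0000)²) = 4.1231
L_2 = √((0.0000−8.0000)² + (10.0000−1.0000)²) = 12.0416
L_3 = √((0.0000−8.0000)² + (5.0000−1.0000)²) = 8.9443

(4.1231, 12.0416, 8.9443)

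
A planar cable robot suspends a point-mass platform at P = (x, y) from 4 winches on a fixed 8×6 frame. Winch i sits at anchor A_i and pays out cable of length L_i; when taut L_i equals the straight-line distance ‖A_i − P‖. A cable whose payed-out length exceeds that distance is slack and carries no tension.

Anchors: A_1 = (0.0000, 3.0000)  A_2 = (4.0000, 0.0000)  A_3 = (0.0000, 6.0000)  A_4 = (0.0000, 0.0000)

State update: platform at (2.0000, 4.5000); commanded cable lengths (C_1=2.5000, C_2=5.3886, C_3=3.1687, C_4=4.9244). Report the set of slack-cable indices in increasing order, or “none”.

2, 3

i=1: geometric 2.5000 vs commanded 2.5000 ⇒ taut
i=2: geometric 4.9244 vs commanded 5.3886 ⇒ slack
i=3: geometric 2.5000 vs commanded 3.1687 ⇒ slack
i=4: geometric 4.9244 vs commanded 4.9244 ⇒ taut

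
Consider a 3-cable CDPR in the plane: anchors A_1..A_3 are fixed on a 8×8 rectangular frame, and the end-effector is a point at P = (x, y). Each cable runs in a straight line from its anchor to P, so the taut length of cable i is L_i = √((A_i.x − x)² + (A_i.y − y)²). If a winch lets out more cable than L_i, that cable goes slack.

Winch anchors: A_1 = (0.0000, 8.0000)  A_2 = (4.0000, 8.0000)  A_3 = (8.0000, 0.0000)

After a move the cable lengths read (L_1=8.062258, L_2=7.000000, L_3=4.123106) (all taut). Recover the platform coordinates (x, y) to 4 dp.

(4.0000, 1.0000)

circle eqns → linear via eq_j − eq_1; set k_j = A_j·A_j − L_j²
k_1 = 0.0000+64.0000−65.0000 = -1.0000
-8.0000·x + 0.0000·y = k_1−k_2 = -32.0000
-16.0000·x + 16.0000·y = k_1−k_3 = -48.0000
solve first two rows → x=4.0000, y=1.0000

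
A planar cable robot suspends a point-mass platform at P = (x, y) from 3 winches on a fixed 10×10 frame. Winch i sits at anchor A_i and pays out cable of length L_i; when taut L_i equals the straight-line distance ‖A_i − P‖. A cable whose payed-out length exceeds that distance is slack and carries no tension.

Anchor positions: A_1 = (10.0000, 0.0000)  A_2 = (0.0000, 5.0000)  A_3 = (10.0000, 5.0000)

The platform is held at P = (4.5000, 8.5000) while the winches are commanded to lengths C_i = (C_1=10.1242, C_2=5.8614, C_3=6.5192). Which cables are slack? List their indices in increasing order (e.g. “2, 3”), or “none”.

cable 1: L_1 = ‖A_1−P‖ = 10.1242;  C_1 = 10.1242 → taut
cable 2: L_2 = ‖A_2−P‖ = 5.7009;  C_2 = 5.8614 → slack
cable 3: L_3 = ‖A_3−P‖ = 6.5192;  C_3 = 6.5192 → taut

2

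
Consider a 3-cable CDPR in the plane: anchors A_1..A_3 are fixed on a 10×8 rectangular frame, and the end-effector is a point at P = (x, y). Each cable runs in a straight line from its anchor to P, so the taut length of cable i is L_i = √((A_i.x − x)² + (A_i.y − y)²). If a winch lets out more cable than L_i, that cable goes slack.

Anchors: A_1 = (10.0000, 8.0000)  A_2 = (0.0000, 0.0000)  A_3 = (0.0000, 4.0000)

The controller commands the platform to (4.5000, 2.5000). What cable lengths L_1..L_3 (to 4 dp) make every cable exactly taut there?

(7.7782, 5.1478, 4.7434)

L_1 = √((10.0000−4.5000)² + (8.0000−2.5000)²) = 7.7782
L_2 = √((0.0000−4.5000)² + (0.0000−2.5000)²) = 5.1478
L_3 = √((0.0000−4.5000)² + (4.0000−2.5000)²) = 4.7434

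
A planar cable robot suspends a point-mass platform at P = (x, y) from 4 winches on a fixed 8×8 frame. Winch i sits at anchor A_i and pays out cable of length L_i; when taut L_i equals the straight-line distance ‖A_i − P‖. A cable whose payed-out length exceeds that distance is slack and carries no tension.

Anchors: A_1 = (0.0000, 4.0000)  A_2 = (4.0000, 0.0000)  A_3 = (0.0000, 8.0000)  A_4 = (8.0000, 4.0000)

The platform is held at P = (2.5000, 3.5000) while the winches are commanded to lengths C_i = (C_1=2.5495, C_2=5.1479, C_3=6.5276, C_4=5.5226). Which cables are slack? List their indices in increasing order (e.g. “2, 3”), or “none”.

2, 3

cable 1: L_1 = ‖A_1−P‖ = 2.5495;  C_1 = 2.5495 → taut
cable 2: L_2 = ‖A_2−P‖ = 3.8079;  C_2 = 5.1479 → slack
cable 3: L_3 = ‖A_3−P‖ = 5.1478;  C_3 = 6.5276 → slack
cable 4: L_4 = ‖A_4−P‖ = 5.5227;  C_4 = 5.5226 → taut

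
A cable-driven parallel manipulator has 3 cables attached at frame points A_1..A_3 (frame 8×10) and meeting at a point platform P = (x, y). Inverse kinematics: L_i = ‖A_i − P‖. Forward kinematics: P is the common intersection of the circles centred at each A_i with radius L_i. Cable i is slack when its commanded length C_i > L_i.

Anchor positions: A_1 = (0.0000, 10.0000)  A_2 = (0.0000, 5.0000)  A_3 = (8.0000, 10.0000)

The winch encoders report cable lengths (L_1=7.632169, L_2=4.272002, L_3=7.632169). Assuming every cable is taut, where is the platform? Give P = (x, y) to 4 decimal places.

each cable: (A_i−P)·(A_i−P) = L_i²; let k_i = ‖A_i‖²−L_i²
k_1 = 0.0000+100.0000−58.2500 = 41.7500
row 1: 0.0000x + 10.0000y = 35.0000  (k_2=6.7500)
row 2: -16.0000x + 0.0000y = -64.0000  (k_3=105.7500)
Cramer on rows 1–2 → x = 4.0000, y = 3.5000

(4.0000, 3.5000)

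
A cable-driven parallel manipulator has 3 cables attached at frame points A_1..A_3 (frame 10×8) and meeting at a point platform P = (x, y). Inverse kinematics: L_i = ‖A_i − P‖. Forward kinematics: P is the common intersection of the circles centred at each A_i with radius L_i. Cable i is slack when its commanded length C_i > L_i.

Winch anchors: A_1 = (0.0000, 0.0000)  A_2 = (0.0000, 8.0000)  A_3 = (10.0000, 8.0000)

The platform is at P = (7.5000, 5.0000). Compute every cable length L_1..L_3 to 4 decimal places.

cable 1: Δx=-7.5000, Δy=-5.0000; L_1 = √(Δx²+Δy²) = 9.0139
cable 2: Δx=-7.5000, Δy=3.0000; L_2 = √(Δx²+Δy²) = 8.0777
cable 3: Δx=2.5000, Δy=3.0000; L_3 = √(Δx²+Δy²) = 3.9051

(9.0139, 8.0777, 3.9051)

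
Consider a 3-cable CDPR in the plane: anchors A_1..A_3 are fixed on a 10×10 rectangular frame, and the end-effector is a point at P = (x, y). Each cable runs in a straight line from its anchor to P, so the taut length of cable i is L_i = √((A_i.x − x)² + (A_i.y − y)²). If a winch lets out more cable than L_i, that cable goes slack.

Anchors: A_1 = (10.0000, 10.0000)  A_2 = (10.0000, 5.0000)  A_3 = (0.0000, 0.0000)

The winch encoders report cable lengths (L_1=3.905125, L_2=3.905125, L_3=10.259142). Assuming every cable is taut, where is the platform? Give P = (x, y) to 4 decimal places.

(7.0000, 7.5000)

each cable: (A_i−P)·(A_i−P) = L_i²; let k_i = ‖A_i‖²−L_i²
k_1 = 100.0000+100.0000−15.2500 = 184.7500
row 1: 0.0000x + 10.0000y = 75.0000  (k_2=109.7500)
row 2: 20.0000x + 20.0000y = 290.0000  (k_3=-105.2500)
Cramer on rows 1–2 → x = 7.0000, y = 7.5000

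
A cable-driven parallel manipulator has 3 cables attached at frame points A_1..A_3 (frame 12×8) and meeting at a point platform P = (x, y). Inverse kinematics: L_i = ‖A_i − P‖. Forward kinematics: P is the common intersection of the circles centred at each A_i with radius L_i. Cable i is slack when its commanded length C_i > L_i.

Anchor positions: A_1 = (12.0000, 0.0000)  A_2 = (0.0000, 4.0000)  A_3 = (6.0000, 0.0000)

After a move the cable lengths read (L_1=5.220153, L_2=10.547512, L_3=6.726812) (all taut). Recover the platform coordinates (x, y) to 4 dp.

expand ‖A_i−P‖²=L_i² and subtract eq 1 (c_i ≔ ‖A_i‖²−L_i²)
c_1 = 144.0000+0.0000−27.2500 = 116.7500
eq1−eq2 → [24.0000  -8.0000]·P = 212.0000
eq1−eq3 → [12.0000  0.0000]·P = 126.0000
2×2 solve → P = (10.5000, 5.0000)

(10.5000, 5.0000)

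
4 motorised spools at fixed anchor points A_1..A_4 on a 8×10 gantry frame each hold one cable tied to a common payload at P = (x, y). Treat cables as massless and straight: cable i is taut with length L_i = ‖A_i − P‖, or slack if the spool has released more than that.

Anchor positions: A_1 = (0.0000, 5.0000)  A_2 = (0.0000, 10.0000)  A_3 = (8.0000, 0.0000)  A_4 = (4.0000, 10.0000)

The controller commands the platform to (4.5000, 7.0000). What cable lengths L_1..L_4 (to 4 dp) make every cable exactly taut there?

L_1 = √((0.0000−4.5000)² + (5.0000−7.0000)²) = 4.9244
L_2 = √((0.0000−4.5000)² + (10.0000−7.0000)²) = 5.4083
L_3 = √((8.0000−4.5000)² + (0.0000−7.0000)²) = 7.8262
L_4 = √((4.0000−4.5000)² + (10.0000−7.0000)²) = 3.0414

(4.9244, 5.4083, 7.8262, 3.0414)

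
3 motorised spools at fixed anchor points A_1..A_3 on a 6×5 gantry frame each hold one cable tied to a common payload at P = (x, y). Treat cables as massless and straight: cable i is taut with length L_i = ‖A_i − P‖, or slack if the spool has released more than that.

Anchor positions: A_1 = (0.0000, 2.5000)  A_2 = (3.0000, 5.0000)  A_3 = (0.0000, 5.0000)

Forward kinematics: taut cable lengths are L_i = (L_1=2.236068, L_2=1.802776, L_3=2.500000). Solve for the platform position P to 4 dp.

(2.0000, 3.5000)

expand ‖A_i−P‖²=L_i² and subtract eq 1 (q_i ≔ ‖A_i‖²−L_i²)
q_1 = 0.0000+6.2500−5.0000 = 1.2500
eq1−eq2 → [-6.0000  -5.0000]·P = -29.5000
eq1−eq3 → [0.0000  -5.0000]·P = -17.5000
2×2 solve → P = (2.0000, 3.5000)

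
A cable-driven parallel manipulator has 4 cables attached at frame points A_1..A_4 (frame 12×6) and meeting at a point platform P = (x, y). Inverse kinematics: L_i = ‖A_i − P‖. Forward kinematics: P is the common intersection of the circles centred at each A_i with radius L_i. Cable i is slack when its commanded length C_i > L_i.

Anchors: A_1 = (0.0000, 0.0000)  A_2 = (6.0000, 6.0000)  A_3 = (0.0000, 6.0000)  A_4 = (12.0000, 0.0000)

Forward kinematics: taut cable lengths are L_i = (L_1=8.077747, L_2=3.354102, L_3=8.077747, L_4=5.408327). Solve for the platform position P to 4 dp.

(7.5000, 3.0000)

expand ‖A_i−P‖²=L_i² and subtract eq 1 (q_i ≔ ‖A_i‖²−L_i²)
q_1 = 0.0000+0.0000−65.2500 = -65.2500
eq1−eq2 → [-12.0000  -12.0000]·P = -126.0000
eq1−eq3 → [0.0000  -12.0000]·P = -36.0000
eq1−eq4 → [-24.0000  0.0000]·P = -180.0000
2×2 solve → P = (7.5000, 3.0000)
check cable 4: ‖A_4−P‖² = 29.2500 ≈ L_4² = 29.2500 ✓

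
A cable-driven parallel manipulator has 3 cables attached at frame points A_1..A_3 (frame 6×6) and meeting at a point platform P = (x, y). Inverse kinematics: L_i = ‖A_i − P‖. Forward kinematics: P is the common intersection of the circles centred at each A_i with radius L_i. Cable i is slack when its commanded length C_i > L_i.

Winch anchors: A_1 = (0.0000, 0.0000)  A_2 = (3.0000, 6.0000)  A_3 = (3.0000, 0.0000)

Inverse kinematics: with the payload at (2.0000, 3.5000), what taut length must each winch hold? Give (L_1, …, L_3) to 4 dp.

L_1: Δ = A_1−P = (-2.0000, -3.5000) → ‖Δ‖ = √16.2500 = 4.0311
L_2: Δ = A_2−P = (1.0000, 2.5000) → ‖Δ‖ = √7.2500 = 2.6926
L_3: Δ = A_3−P = (1.0000, -3.5000) → ‖Δ‖ = √13.2500 = 3.6401

(4.0311, 2.6926, 3.6401)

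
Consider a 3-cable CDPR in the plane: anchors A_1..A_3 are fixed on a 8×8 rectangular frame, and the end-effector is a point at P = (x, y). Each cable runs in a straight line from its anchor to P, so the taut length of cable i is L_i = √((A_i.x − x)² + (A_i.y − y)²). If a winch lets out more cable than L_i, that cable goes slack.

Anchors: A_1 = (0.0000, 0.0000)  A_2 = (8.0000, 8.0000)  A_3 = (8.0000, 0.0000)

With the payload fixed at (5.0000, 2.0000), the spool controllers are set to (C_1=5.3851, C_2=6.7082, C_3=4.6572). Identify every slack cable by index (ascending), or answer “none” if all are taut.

i=1: geometric 5.3852 vs commanded 5.3851 ⇒ taut
i=2: geometric 6.7082 vs commanded 6.7082 ⇒ taut
i=3: geometric 3.6056 vs commanded 4.6572 ⇒ slack

3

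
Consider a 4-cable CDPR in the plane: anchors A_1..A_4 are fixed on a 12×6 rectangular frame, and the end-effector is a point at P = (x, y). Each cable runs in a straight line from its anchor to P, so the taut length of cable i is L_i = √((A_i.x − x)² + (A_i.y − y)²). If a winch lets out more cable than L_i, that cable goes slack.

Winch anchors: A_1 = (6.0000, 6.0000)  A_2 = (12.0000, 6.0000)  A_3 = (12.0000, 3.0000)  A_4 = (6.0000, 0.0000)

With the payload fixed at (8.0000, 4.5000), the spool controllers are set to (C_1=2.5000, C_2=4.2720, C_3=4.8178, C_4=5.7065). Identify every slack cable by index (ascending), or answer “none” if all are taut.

3, 4

cable 1: √((-2.0000)²+(1.5000)²)=2.5000, C_1=2.5000: taut
cable 2: √((4.0000)²+(1.5000)²)=4.2720, C_2=4.2720: taut
cable 3: √((4.0000)²+(-1.5000)²)=4.2720, C_3=4.8178: slack
cable 4: √((-2.0000)²+(-4.5000)²)=4.9244, C_4=5.7065: slack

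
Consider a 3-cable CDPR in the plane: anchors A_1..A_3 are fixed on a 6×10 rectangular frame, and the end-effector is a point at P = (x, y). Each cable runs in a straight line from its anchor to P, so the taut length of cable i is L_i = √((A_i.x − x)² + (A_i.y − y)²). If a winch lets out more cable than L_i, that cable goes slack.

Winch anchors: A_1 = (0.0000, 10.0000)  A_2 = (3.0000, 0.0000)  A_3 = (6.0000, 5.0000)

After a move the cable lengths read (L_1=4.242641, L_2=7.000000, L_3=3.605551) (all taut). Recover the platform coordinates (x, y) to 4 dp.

(3.0000, 7.0000)

circle eqns → linear via eq_j − eq_1; set c_j = A_j·A_j − L_j²
c_1 = 0.0000+100.0000−18.0000 = 82.0000
-6.0000·x + 20.0000·y = c_1−c_2 = 122.0000
-12.0000·x + 10.0000·y = c_1−c_3 = 34.0000
solve first two rows → x=3.0000, y=7.0000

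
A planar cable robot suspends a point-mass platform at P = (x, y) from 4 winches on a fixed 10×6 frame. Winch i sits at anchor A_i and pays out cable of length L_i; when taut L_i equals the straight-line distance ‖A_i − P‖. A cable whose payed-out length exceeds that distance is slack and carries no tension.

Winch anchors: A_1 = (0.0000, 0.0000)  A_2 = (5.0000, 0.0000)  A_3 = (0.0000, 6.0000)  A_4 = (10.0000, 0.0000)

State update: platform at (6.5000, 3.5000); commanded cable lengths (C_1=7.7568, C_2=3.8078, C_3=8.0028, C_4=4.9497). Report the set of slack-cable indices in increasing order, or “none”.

i=1: geometric 7.3824 vs commanded 7.7568 ⇒ slack
i=2: geometric 3.8079 vs commanded 3.8078 ⇒ taut
i=3: geometric 6.9642 vs commanded 8.0028 ⇒ slack
i=4: geometric 4.9497 vs commanded 4.9497 ⇒ taut

1, 3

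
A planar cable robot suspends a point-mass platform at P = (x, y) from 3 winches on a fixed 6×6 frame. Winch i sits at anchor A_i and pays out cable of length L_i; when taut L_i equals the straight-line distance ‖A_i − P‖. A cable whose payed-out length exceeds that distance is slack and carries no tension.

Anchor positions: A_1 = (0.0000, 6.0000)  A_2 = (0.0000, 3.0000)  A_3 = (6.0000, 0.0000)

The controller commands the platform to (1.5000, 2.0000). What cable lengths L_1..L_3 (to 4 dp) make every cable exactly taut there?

L_1 = √((0.0000−1.5000)² + (6.0000−2.0000)²) = 4.2720
L_2 = √((0.0000−1.5000)² + (3.0000−2.0000)²) = 1.8028
L_3 = √((6.0000−1.5000)² + (0.0000−2.0000)²) = 4.9244

(4.2720, 1.8028, 4.9244)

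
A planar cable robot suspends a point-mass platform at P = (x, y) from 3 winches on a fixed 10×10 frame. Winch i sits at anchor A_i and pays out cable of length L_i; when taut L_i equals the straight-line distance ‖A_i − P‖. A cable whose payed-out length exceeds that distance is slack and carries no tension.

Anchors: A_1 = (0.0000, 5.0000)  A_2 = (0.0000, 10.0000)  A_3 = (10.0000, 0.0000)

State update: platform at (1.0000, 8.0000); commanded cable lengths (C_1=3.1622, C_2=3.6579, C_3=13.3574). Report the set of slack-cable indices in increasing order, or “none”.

2, 3

cable 1: √((-1.0000)²+(-3.0000)²)=3.1623, C_1=3.1622: taut
cable 2: √((-1.0000)²+(2.0000)²)=2.2361, C_2=3.6579: slack
cable 3: √((9.0000)²+(-8.0000)²)=12.0416, C_3=13.3574: slack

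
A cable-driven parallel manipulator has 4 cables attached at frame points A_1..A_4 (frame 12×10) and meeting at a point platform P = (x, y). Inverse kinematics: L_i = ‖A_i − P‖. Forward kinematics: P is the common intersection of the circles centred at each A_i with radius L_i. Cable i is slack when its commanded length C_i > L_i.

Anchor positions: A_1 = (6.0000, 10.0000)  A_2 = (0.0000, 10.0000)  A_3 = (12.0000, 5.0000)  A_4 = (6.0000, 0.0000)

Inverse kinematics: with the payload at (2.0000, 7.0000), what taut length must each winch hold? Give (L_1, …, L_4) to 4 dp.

L_1: Δ = A_1−P = (4.0000, 3.0000) → ‖Δ‖ = √25.0000 = 5.0000
L_2: Δ = A_2−P = (-2.0000, 3.0000) → ‖Δ‖ = √13.0000 = 3.6056
L_3: Δ = A_3−P = (10.0000, -2.0000) → ‖Δ‖ = √104.0000 = 10.1980
L_4: Δ = A_4−P = (4.0000, -7.0000) → ‖Δ‖ = √65.0000 = 8.0623

(5.0000, 3.6056, 10.1980, 8.0623)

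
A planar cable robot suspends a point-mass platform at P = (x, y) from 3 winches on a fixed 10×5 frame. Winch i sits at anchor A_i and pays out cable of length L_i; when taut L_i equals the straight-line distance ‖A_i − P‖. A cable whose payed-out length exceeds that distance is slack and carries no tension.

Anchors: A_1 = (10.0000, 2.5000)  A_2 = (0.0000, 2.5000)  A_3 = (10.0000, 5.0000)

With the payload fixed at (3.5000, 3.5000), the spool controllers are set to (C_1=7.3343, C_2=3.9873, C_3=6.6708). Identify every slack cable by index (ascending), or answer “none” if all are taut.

cable 1: L_1 = ‖A_1−P‖ = 6.5765;  C_1 = 7.3343 → slack
cable 2: L_2 = ‖A_2−P‖ = 3.6401;  C_2 = 3.9873 → slack
cable 3: L_3 = ‖A_3−P‖ = 6.6708;  C_3 = 6.6708 → taut

1, 2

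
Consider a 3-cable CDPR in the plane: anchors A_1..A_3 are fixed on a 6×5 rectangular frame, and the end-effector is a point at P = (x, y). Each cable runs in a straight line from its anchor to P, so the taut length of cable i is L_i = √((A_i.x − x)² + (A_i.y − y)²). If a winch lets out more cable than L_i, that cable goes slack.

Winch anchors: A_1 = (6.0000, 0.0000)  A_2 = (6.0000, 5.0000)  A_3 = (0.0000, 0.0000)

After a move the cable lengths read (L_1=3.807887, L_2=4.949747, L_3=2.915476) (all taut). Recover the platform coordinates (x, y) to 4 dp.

(2.5000, 1.5000)

each cable: (A_i−P)·(A_i−P) = L_i²; let c_i = ‖A_i‖²−L_i²
c_1 = 36.0000+0.0000−14.5000 = 21.5000
row 1: 0.0000x − 10.0000y = -15.0000  (c_2=36.5000)
row 2: 12.0000x + 0.0000y = 30.0000  (c_3=-8.5000)
Cramer on rows 1–2 → x = 2.5000, y = 1.5000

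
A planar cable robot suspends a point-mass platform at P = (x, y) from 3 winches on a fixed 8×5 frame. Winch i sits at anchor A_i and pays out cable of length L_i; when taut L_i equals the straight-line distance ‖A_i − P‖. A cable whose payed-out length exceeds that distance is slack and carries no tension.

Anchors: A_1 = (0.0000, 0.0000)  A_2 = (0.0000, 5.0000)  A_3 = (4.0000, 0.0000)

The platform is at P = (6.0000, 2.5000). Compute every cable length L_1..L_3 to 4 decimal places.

(6.5000, 6.5000, 3.2016)

L_1 = √((0.0000−6.0000)² + (0.0000−2.5000)²) = 6.5000
L_2 = √((0.0000−6.0000)² + (5.0000−2.5000)²) = 6.5000
L_3 = √((4.0000−6.0000)² + (0.0000−2.5000)²) = 3.2016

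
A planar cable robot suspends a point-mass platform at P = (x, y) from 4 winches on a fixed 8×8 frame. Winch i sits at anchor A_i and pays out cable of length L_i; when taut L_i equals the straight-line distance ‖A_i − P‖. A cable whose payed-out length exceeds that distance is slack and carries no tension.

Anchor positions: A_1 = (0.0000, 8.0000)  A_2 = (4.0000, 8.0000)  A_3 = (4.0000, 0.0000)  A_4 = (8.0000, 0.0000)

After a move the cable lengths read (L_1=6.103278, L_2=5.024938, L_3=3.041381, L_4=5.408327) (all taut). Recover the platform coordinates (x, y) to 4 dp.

(3.5000, 3.0000)

expand ‖A_i−P‖²=L_i² and subtract eq 1 (c_i ≔ ‖A_i‖²−L_i²)
c_1 = 0.0000+64.0000−37.2500 = 26.7500
eq1−eq2 → [-8.0000  0.0000]·P = -28.0000
eq1−eq3 → [-8.0000  16.0000]·P = 20.0000
eq1−eq4 → [-16.0000  16.0000]·P = -8.0000
2×2 solve → P = (3.5000, 3.0000)
check cable 4: ‖A_4−P‖² = 29.2500 ≈ L_4² = 29.2500 ✓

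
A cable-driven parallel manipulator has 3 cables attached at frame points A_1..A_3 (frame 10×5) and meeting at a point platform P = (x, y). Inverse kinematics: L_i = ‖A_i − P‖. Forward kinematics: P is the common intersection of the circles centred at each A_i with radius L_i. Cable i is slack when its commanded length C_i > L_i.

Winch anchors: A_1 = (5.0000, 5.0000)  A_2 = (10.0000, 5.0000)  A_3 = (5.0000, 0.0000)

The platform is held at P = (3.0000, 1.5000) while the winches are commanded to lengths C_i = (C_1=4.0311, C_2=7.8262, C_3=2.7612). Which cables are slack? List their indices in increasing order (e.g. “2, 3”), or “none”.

3

i=1: geometric 4.0311 vs commanded 4.0311 ⇒ taut
i=2: geometric 7.8262 vs commanded 7.8262 ⇒ taut
i=3: geometric 2.5000 vs commanded 2.7612 ⇒ slack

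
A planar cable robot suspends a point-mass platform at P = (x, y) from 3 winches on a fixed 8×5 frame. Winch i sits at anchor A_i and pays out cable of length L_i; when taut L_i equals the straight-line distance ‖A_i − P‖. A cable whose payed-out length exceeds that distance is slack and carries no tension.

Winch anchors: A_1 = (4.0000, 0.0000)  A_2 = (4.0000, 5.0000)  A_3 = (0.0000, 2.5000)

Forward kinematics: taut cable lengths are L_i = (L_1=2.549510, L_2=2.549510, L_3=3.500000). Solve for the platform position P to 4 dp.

circle eqns → linear via eq_j − eq_1; set c_j = A_j·A_j − L_j²
c_1 = 16.0000+0.0000−6.5000 = 9.5000
0.0000·x − 10.0000·y = c_1−c_2 = -25.0000
8.0000·x − 5.0000·y = c_1−c_3 = 15.5000
solve first two rows → x=3.5000, y=2.5000

(3.5000, 2.5000)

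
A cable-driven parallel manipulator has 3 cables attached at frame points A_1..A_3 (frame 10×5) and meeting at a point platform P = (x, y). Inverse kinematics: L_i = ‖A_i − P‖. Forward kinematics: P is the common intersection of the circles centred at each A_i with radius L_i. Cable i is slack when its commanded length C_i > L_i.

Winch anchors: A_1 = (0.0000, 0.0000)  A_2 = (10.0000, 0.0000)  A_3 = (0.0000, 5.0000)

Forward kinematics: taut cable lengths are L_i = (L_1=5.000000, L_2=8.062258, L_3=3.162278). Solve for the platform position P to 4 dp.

expand ‖A_i−P‖²=L_i² and subtract eq 1 (q_i ≔ ‖A_i‖²−L_i²)
q_1 = 0.0000+0.0000−25.0000 = -25.0000
eq1−eq2 → [-20.0000  0.0000]·P = -60.0000
eq1−eq3 → [0.0000  -10.0000]·P = -40.0000
2×2 solve → P = (3.0000, 4.0000)

(3.0000, 4.0000)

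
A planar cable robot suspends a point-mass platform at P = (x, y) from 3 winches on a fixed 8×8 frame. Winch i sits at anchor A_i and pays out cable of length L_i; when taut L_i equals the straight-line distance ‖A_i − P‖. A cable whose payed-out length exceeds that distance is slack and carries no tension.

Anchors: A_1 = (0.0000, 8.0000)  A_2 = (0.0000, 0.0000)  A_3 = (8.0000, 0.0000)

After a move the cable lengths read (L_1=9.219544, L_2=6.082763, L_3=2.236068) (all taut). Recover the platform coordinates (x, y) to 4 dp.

(6.0000, 1.0000)

expand ‖A_i−P‖²=L_i² and subtract eq 1 (q_i ≔ ‖A_i‖²−L_i²)
q_1 = 0.0000+64.0000−85.0000 = -21.0000
eq1−eq2 → [0.0000  16.0000]·P = 16.0000
eq1−eq3 → [-16.0000  16.0000]·P = -80.0000
2×2 solve → P = (6.0000, 1.0000)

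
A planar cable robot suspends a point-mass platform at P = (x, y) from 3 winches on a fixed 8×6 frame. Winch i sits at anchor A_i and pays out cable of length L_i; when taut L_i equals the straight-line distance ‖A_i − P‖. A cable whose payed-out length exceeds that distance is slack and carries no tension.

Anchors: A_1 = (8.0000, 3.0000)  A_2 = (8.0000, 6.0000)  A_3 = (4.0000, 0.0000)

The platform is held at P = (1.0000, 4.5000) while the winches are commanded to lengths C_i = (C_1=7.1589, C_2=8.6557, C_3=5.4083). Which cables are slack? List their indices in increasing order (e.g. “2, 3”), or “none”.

cable 1: L_1 = ‖A_1−P‖ = 7.1589;  C_1 = 7.1589 → taut
cable 2: L_2 = ‖A_2−P‖ = 7.1589;  C_2 = 8.6557 → slack
cable 3: L_3 = ‖A_3−P‖ = 5.4083;  C_3 = 5.4083 → taut

2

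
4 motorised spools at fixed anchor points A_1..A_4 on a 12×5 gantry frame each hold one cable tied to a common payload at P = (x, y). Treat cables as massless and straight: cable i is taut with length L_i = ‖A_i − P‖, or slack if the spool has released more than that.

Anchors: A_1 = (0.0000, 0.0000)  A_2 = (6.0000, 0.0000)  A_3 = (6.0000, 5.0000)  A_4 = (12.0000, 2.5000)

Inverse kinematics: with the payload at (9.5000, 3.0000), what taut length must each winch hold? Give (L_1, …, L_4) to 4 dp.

L_1 = √((0.0000−9.5000)² + (0.0000−3.0000)²) = 9.9624
L_2 = √((6.0000−9.5000)² + (0.0000−3.0000)²) = 4.6098
L_3 = √((6.0000−9.5000)² + (5.0000−3.0000)²) = 4.0311
L_4 = √((12.0000−9.5000)² + (2.5000−3.0000)²) = 2.5495

(9.9624, 4.6098, 4.0311, 2.5495)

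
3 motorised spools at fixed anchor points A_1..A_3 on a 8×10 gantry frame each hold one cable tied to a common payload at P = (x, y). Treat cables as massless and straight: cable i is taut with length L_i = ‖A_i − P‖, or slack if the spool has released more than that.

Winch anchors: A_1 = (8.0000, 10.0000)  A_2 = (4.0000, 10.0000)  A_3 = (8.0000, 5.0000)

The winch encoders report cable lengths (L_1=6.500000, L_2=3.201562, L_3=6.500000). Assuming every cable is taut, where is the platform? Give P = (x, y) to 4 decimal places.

(2.0000, 7.5000)

expand ‖A_i−P‖²=L_i² and subtract eq 1 (q_i ≔ ‖A_i‖²−L_i²)
q_1 = 64.0000+100.0000−42.2500 = 121.7500
eq1−eq2 → [8.0000  0.0000]·P = 16.0000
eq1−eq3 → [0.0000  10.0000]·P = 75.0000
2×2 solve → P = (2.0000, 7.5000)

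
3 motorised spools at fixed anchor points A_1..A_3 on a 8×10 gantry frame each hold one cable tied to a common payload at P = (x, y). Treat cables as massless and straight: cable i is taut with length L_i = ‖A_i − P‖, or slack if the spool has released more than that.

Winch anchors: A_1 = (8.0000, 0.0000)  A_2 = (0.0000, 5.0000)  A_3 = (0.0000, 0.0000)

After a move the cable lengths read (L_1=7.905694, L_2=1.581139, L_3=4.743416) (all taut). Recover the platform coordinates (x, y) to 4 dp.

(1.5000, 4.5000)

expand ‖A_i−P‖²=L_i² and subtract eq 1 (q_i ≔ ‖A_i‖²−L_i²)
q_1 = 64.0000+0.0000−62.5000 = 1.5000
eq1−eq2 → [16.0000  -10.0000]·P = -21.0000
eq1−eq3 → [16.0000  0.0000]·P = 24.0000
2×2 solve → P = (1.5000, 4.5000)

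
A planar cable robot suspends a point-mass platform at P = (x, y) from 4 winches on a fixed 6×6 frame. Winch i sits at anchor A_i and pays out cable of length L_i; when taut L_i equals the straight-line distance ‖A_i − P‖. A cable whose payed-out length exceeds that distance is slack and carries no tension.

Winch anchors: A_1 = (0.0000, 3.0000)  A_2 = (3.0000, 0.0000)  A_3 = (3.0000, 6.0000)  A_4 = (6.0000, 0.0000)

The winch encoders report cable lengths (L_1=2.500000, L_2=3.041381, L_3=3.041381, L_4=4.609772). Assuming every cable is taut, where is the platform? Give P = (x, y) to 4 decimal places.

(2.5000, 3.0000)

expand ‖A_i−P‖²=L_i² and subtract eq 1 (k_i ≔ ‖A_i‖²−L_i²)
k_1 = 0.0000+9.0000−6.2500 = 2.7500
eq1−eq2 → [-6.0000  6.0000]·P = 3.0000
eq1−eq3 → [-6.0000  -6.0000]·P = -33.0000
eq1−eq4 → [-12.0000  6.0000]·P = -12.0000
2×2 solve → P = (2.5000, 3.0000)
check cable 4: ‖A_4−P‖² = 21.2500 ≈ L_4² = 21.2500 ✓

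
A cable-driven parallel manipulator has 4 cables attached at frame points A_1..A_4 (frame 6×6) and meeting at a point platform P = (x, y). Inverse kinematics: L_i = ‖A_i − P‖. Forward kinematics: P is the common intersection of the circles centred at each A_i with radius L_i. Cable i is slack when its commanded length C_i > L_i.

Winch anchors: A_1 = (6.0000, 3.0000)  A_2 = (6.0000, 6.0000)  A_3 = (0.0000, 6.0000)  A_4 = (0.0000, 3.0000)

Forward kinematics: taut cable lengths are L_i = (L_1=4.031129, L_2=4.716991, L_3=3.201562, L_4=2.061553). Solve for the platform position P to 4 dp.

(2.0000, 3.5000)

circle eqns → linear via eq_j − eq_1; set q_j = A_j·A_j − L_j²
q_1 = 36.0000+9.0000−16.2500 = 28.7500
0.0000·x − 6.0000·y = q_1−q_2 = -21.0000
12.0000·x − 6.0000·y = q_1−q_3 = 3.0000
12.0000·x + 0.0000·y = q_1−q_4 = 24.0000
solve first two rows → x=2.0000, y=3.5000
check cable 4: ‖A_4−P‖² = 4.2500 ≈ L_4² = 4.2500 ✓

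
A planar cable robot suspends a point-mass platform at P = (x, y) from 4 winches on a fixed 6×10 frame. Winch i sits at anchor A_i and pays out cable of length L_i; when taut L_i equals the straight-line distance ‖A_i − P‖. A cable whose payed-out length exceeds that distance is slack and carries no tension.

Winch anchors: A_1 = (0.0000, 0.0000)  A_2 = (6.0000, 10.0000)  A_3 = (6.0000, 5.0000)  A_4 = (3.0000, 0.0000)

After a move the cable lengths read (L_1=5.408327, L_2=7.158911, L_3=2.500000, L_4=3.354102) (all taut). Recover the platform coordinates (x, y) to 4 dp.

expand ‖A_i−P‖²=L_i² and subtract eq 1 (k_i ≔ ‖A_i‖²−L_i²)
k_1 = 0.0000+0.0000−29.2500 = -29.2500
eq1−eq2 → [-12.0000  -20.0000]·P = -114.0000
eq1−eq3 → [-12.0000  -10.0000]·P = -84.0000
eq1−eq4 → [-6.0000  0.0000]·P = -27.0000
2×2 solve → P = (4.5000, 3.0000)
check cable 4: ‖A_4−P‖² = 11.2500 ≈ L_4² = 11.2500 ✓

(4.5000, 3.0000)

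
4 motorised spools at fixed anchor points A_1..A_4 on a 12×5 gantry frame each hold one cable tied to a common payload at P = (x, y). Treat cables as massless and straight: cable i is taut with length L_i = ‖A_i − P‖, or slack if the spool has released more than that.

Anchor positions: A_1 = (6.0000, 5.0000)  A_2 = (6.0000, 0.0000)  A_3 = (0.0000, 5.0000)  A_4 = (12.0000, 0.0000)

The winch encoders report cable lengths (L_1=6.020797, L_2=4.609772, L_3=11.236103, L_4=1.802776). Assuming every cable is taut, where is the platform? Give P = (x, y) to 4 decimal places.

(10.5000, 1.0000)

each cable: (A_i−P)·(A_i−P) = L_i²; let q_i = ‖A_i‖²−L_i²
q_1 = 36.0000+25.0000−36.2500 = 24.7500
row 1: 0.0000x + 10.0000y = 10.0000  (q_2=14.7500)
row 2: 12.0000x + 0.0000y = 126.0000  (q_3=-101.2500)
row 3: -12.0000x + 10.0000y = -116.0000  (q_4=140.7500)
Cramer on rows 1–2 → x = 10.5000, y = 1.0000
check cable 4: ‖A_4−P‖² = 3.2500 ≈ L_4² = 3.2500 ✓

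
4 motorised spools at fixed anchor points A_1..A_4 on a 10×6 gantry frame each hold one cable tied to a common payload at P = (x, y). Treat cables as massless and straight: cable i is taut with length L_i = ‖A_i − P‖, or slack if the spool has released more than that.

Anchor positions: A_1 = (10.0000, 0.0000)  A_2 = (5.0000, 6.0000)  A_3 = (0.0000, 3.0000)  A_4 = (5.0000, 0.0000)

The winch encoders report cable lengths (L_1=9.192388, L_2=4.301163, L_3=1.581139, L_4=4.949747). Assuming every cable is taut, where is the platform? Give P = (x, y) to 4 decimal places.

(1.5000, 3.5000)

expand ‖A_i−P‖²=L_i² and subtract eq 1 (c_i ≔ ‖A_i‖²−L_i²)
c_1 = 100.0000+0.0000−84.5000 = 15.5000
eq1−eq2 → [10.0000  -12.0000]·P = -27.0000
eq1−eq3 → [20.0000  -6.0000]·P = 9.0000
eq1−eq4 → [10.0000  0.0000]·P = 15.0000
2×2 solve → P = (1.5000, 3.5000)
check cable 4: ‖A_4−P‖² = 24.5000 ≈ L_4² = 24.5000 ✓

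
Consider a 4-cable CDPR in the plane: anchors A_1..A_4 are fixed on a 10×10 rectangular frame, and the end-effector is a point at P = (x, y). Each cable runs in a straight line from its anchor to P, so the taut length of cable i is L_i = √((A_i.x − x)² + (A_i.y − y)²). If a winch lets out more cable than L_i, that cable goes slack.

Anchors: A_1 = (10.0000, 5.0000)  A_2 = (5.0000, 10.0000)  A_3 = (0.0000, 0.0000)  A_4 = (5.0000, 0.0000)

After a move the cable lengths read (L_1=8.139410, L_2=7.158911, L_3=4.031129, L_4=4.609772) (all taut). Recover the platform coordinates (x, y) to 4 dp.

(2.0000, 3.5000)

expand ‖A_i−P‖²=L_i² and subtract eq 1 (c_i ≔ ‖A_i‖²−L_i²)
c_1 = 100.0000+25.0000−66.2500 = 58.7500
eq1−eq2 → [10.0000  -10.0000]·P = -15.0000
eq1−eq3 → [20.0000  10.0000]·P = 75.0000
eq1−eq4 → [10.0000  10.0000]·P = 55.0000
2×2 solve → P = (2.0000, 3.5000)
check cable 4: ‖A_4−P‖² = 21.2500 ≈ L_4² = 21.2500 ✓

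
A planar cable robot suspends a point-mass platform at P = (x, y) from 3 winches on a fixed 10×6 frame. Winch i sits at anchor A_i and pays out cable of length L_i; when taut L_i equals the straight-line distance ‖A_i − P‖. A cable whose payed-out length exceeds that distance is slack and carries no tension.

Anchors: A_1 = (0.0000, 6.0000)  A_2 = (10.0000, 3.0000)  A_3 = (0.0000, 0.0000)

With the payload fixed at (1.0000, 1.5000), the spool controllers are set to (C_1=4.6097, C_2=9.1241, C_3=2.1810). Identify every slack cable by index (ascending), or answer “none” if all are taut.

i=1: geometric 4.6098 vs commanded 4.6097 ⇒ taut
i=2: geometric 9.1241 vs commanded 9.1241 ⇒ taut
i=3: geometric 1.8028 vs commanded 2.1810 ⇒ slack

3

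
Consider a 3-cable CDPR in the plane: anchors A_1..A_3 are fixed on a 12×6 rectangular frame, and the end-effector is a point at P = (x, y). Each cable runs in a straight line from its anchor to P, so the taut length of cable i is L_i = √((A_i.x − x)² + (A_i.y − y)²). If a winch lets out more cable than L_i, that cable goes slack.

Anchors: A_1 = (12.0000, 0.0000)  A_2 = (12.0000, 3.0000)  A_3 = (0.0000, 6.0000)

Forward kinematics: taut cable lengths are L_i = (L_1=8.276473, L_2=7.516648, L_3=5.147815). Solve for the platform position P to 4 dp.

each cable: (A_i−P)·(A_i−P) = L_i²; let q_i = ‖A_i‖²−L_i²
q_1 = 144.0000+0.0000−68.5000 = 75.5000
row 1: 0.0000x − 6.0000y = -21.0000  (q_2=96.5000)
row 2: 24.0000x − 12.0000y = 66.0000  (q_3=9.5000)
Cramer on rows 1–2 → x = 4.5000, y = 3.5000

(4.5000, 3.5000)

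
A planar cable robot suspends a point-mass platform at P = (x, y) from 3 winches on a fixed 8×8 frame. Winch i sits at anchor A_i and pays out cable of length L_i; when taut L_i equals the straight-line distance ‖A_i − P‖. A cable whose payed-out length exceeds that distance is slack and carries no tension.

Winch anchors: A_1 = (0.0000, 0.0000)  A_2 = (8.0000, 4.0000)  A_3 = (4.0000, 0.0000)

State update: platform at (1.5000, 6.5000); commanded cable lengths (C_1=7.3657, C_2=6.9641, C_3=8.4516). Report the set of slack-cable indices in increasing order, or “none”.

i=1: geometric 6.6708 vs commanded 7.3657 ⇒ slack
i=2: geometric 6.9642 vs commanded 6.9641 ⇒ taut
i=3: geometric 6.9642 vs commanded 8.4516 ⇒ slack

1, 3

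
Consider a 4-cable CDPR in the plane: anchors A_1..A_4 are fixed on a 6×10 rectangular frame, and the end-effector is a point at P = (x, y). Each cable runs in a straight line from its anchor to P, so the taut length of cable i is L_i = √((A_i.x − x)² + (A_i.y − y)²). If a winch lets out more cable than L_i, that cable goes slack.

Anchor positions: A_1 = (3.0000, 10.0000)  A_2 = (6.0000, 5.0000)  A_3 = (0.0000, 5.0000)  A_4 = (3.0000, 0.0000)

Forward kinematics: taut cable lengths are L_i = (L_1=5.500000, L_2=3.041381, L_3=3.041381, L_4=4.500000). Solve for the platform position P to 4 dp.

circle eqns → linear via eq_j − eq_1; set k_j = A_j·A_j − L_j²
k_1 = 9.0000+100.0000−30.2500 = 78.7500
-6.0000·x + 10.0000·y = k_1−k_2 = 27.0000
6.0000·x + 10.0000·y = k_1−k_3 = 63.0000
0.0000·x + 20.0000·y = k_1−k_4 = 90.0000
solve first two rows → x=3.0000, y=4.5000
check cable 4: ‖A_4−P‖² = 20.2500 ≈ L_4² = 20.2500 ✓

(3.0000, 4.5000)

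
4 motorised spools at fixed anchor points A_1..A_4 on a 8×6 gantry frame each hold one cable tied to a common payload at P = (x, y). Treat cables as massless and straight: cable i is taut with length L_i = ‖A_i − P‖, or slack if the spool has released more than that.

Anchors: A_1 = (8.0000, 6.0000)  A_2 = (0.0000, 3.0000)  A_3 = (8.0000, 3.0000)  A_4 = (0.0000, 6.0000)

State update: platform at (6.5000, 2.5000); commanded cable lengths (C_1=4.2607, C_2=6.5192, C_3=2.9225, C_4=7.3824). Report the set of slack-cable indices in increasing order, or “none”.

1, 3

cable 1: L_1 = ‖A_1−P‖ = 3.8079;  C_1 = 4.2607 → slack
cable 2: L_2 = ‖A_2−P‖ = 6.5192;  C_2 = 6.5192 → taut
cable 3: L_3 = ‖A_3−P‖ = 1.5811;  C_3 = 2.9225 → slack
cable 4: L_4 = ‖A_4−P‖ = 7.3824;  C_4 = 7.3824 → taut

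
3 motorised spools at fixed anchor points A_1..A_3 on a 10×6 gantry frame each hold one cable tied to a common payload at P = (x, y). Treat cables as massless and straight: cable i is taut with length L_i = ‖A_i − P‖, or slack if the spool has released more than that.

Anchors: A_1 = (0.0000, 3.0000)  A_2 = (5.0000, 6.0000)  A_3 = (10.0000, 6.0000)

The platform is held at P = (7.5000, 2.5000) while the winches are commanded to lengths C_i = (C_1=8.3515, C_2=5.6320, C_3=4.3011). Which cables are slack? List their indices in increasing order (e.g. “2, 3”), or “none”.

cable 1: √((-7.5000)²+(0.5000)²)=7.5166, C_1=8.3515: slack
cable 2: √((-2.5000)²+(3.5000)²)=4.3012, C_2=5.6320: slack
cable 3: √((2.5000)²+(3.5000)²)=4.3012, C_3=4.3011: taut

1, 2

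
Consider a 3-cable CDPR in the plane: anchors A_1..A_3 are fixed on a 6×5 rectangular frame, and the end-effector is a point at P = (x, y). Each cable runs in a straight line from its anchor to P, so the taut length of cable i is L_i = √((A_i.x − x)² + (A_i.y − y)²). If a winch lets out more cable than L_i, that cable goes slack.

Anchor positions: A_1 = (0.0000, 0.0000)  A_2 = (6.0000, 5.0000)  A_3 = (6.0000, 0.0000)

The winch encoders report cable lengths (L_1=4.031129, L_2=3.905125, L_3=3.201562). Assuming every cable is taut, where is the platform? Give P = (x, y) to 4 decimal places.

(3.5000, 2.0000)

expand ‖A_i−P‖²=L_i² and subtract eq 1 (q_i ≔ ‖A_i‖²−L_i²)
q_1 = 0.0000+0.0000−16.2500 = -16.2500
eq1−eq2 → [-12.0000  -10.0000]·P = -62.0000
eq1−eq3 → [-12.0000  0.0000]·P = -42.0000
2×2 solve → P = (3.5000, 2.0000)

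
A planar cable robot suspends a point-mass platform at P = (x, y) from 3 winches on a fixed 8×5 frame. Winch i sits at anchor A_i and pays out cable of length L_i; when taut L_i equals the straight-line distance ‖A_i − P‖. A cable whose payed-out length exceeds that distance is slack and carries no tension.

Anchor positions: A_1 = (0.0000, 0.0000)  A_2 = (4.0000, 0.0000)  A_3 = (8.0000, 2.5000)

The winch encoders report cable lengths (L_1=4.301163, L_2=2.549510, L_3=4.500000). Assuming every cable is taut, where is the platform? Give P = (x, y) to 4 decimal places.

circle eqns → linear via eq_j − eq_1; set c_j = A_j·A_j − L_j²
c_1 = 0.0000+0.0000−18.5000 = -18.5000
-8.0000·x + 0.0000·y = c_1−c_2 = -28.0000
-16.0000·x − 5.0000·y = c_1−c_3 = -68.5000
solve first two rows → x=3.5000, y=2.5000

(3.5000, 2.5000)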